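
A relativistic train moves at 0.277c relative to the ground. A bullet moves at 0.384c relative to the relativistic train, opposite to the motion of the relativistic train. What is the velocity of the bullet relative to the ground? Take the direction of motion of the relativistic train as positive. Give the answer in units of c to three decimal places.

-0.120c

With v = 0.277 and u' = -0.384 (in units of c),
u = (u' + v)/(1 + u'v/c²):
u = (-0.384 + 0.277) / (1 + (-0.384)·0.277) = -0.1070/0.8936 = -0.1197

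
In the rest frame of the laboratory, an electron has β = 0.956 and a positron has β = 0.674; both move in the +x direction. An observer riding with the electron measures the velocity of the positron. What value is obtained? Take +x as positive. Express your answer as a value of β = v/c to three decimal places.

β_A = 0.956, β_B = 0.674.
Transform to A's frame with the inverse velocity-addition law: u' = (u − v)/(1 − uv/c²), taking u = β_B and v = β_A.
u' = (0.674 − 0.956) / (1 − (0.956)(0.674)) = -0.2820/0.3557 = -0.7929.

β = -0.793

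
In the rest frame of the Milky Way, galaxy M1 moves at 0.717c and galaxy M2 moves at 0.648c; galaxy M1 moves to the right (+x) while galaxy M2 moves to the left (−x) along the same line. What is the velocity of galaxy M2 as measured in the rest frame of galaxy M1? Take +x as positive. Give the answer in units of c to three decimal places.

-0.932c

β_A = 0.717, β_B = -0.648.
Transform to A's frame with the inverse velocity-addition law: u' = (u − v)/(1 − uv/c²), taking u = β_B and v = β_A.
u' = (-0.648 − 0.717) / (1 − (0.717)(-0.648)) = -1.3650/1.4646 = -0.9320.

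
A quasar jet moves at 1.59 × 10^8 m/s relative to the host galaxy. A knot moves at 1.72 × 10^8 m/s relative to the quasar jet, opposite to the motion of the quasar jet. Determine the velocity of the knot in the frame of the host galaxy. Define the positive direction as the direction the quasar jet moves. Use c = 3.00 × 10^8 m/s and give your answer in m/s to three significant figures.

In units of c (dividing by 3.00 × 10^8 m/s): v = 0.530, u' = -0.573.
u = (u' + v)/(1 + u'v/c²):
u = (-0.573 + 0.530) / (1 + (-0.573)·0.530) = -0.0433/0.6961 = -0.0622
Converting back: u = -0.0622 × 3.00 × 10^8 m/s.

-1.87 × 10^7 m/s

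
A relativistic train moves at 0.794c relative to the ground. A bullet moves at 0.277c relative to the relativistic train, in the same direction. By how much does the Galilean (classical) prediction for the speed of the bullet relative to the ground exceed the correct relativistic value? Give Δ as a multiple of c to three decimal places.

Δ = 0.193c

Galilean: u_cl = 0.277 + 0.794 = 1.0710.
Relativistic: u_rel = (0.277 + 0.794) / (1 + 0.277·0.794) = 1.0710/1.2199 = 0.8779.
Δ = 1.0710 − 0.8779 = 0.1931.
(The classical prediction exceeds c; the relativistic result does not.)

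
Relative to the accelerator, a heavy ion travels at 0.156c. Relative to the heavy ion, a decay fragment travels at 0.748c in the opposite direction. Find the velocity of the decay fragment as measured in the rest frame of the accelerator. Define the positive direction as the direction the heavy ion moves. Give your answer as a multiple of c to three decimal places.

With v = 0.156 and u' = -0.748 (in units of c),
u = (u' + v)/(1 + u'v/c²):
u = (-0.748 + 0.156) / (1 + (-0.748)·0.156) = -0.5920/0.8833 = -0.6702

-0.670c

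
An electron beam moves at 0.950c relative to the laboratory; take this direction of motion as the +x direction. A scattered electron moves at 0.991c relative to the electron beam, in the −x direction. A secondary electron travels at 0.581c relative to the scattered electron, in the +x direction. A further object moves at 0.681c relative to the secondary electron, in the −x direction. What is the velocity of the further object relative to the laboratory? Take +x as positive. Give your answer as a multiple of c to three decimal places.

Apply u = (u' + v)/(1 + u'v/c²) successively, working outward toward the laboratory.
Start: velocity of the electron beam relative to the laboratory = 0.9500c.
Compose with the scattered electron (u' = -0.991 in the electron beam frame): u_1 = (-0.991 + 0.950) / (1 + (-0.991)·0.950) = -0.0410/0.0585 = -0.7003.
Compose with the secondary electron (u' = 0.581 in the scattered electron frame): u_2 = (0.581 + (-0.700)) / (1 + 0.581·(-0.700)) = -0.1193/0.5932 = -0.2011.
Compose with the further object (u' = -0.681 in the secondary electron frame): u_3 = (-0.681 + (-0.201)) / (1 + (-0.681)·(-0.201)) = -0.8821/1.1369 = -0.7758.

-0.776c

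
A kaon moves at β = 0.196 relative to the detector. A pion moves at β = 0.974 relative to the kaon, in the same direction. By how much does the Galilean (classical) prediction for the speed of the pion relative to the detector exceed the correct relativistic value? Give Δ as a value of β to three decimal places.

Δ = 0.188

Galilean: u_cl = 0.974 + 0.196 = 1.1700.
Relativistic: u_rel = (0.974 + 0.196) / (1 + 0.974·0.196) = 1.1700/1.1909 = 0.9824.
Δ = 1.1700 − 0.9824 = 0.1876.
(The classical prediction exceeds c; the relativistic result does not.)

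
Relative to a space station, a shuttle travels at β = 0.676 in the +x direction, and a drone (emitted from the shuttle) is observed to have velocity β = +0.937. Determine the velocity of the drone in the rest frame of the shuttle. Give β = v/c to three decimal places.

Invert the composition law: u' = (u − v)/(1 − uv/c²).
u' = (0.937 − 0.676) / (1 − (0.937)(0.676)) = 0.2610/0.3666 = 0.7120.

β = +0.712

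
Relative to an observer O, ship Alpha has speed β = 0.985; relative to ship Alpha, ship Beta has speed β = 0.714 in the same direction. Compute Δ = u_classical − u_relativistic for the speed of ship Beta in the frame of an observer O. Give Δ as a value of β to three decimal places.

Galilean: u_cl = 0.714 + 0.985 = 1.6990.
Relativistic: u_rel = (0.714 + 0.985) / (1 + 0.714·0.985) = 1.6990/1.7033 = 0.9975.
Δ = 1.6990 − 0.9975 = 0.7015.
(The classical prediction exceeds c; the relativistic result does not.)

Δ = 0.702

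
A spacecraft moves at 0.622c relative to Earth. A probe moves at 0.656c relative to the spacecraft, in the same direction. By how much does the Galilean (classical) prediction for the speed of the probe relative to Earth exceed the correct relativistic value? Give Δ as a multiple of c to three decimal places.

Galilean: u_cl = 0.656 + 0.622 = 1.2780.
Relativistic: u_rel = (0.656 + 0.622) / (1 + 0.656·0.622) = 1.2780/1.4080 = 0.9076.
Δ = 1.2780 − 0.9076 = 0.3704.
(The classical prediction exceeds c; the relativistic result does not.)

Δ = 0.370c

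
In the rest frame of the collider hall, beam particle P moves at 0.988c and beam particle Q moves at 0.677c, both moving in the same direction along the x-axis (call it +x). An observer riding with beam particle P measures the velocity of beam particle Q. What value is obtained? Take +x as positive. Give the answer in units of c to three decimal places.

β_A = 0.988, β_B = 0.677.
Transform to A's frame with the inverse velocity-addition law: u' = (u − v)/(1 − uv/c²), taking u = β_B and v = β_A.
u' = (0.677 − 0.988) / (1 − (0.988)(0.677)) = -0.3110/0.3311 = -0.9392.

-0.939c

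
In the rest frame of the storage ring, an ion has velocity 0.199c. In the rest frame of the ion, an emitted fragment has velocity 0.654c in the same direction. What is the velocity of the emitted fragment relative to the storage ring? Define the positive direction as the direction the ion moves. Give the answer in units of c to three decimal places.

0.755c

With v = 0.199 and u' = 0.654 (in units of c),
u = (u' + v)/(1 + u'v/c²):
u = (0.654 + 0.199) / (1 + 0.654·0.199) = 0.8530/1.1301 = 0.7548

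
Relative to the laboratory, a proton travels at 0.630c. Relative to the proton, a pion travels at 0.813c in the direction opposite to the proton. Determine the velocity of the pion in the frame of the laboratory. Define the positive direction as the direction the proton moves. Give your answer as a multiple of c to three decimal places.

-0.375c

With v = 0.630 and u' = -0.813 (in units of c),
u = (u' + v)/(1 + u'v/c²):
u = (-0.813 + 0.630) / (1 + (-0.813)·0.630) = -0.1830/0.4878 = -0.3751
(Galilean addition would give -0.183c.)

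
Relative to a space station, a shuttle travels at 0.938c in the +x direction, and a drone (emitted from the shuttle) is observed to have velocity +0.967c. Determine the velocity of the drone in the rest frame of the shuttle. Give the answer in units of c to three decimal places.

Invert the composition law: u' = (u − v)/(1 − uv/c²).
u' = (0.967 − 0.938) / (1 − (0.967)(0.938)) = 0.0290/0.0930 = 0.3120.

+0.312c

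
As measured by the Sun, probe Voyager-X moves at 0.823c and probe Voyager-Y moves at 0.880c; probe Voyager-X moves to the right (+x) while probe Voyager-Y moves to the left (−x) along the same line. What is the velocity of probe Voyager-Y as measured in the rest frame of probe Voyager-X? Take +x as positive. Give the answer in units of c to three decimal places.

β_A = 0.823, β_B = -0.880.
Transform to A's frame with the inverse velocity-addition law: u' = (u − v)/(1 − uv/c²), taking u = β_B and v = β_A.
u' = (-0.880 − 0.823) / (1 − (0.823)(-0.880)) = -1.7030/1.7242 = -0.9877.

-0.988c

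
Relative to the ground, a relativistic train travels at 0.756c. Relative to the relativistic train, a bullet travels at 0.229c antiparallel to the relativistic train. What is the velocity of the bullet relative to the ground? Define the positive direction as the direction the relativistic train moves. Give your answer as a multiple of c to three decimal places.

With v = 0.756 and u' = -0.229 (in units of c),
u = (u' + v)/(1 + u'v/c²):
u = (-0.229 + 0.756) / (1 + (-0.229)·0.756) = 0.5270/0.8269 = 0.6373
(Galilean addition would give +0.527c.)

+0.637c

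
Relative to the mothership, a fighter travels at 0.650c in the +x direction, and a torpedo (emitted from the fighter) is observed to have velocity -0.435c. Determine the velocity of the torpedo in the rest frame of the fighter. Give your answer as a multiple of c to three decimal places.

-0.846c

Invert the composition law: u' = (u − v)/(1 − uv/c²).
u' = (-0.435 − 0.650) / (1 − (-0.435)(0.650)) = -1.0850/1.2828 = -0.8458.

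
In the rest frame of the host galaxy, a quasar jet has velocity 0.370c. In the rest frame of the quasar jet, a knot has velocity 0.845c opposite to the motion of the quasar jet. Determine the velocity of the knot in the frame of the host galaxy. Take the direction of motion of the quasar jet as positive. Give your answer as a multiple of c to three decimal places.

With v = 0.370 and u' = -0.845 (in units of c),
u = (u' + v)/(1 + u'v/c²):
u = (-0.845 + 0.370) / (1 + (-0.845)·0.370) = -0.4750/0.6874 = -0.6911
(Galilean addition would give -0.475c.)

-0.691c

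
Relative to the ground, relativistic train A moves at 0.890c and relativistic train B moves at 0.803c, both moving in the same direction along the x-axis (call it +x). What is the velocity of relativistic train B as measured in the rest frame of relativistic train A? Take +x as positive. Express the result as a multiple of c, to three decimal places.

β_A = 0.890, β_B = 0.803.
Transform to A's frame with the inverse velocity-addition law: u' = (u − v)/(1 − uv/c²), taking u = β_B and v = β_A.
u' = (0.803 − 0.890) / (1 − (0.890)(0.803)) = -0.0870/0.2853 = -0.3049.

-0.305c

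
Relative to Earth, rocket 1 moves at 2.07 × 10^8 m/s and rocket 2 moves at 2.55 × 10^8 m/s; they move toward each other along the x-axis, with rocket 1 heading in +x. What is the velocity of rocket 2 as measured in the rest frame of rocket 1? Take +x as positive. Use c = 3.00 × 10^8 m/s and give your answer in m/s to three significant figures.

β_A = 0.690, β_B = -0.850 (dividing each by c = 3.00 × 10^8 m/s).
Transform to A's frame with the inverse velocity-addition law: u' = (u − v)/(1 − uv/c²), taking u = β_B and v = β_A.
u' = (-0.850 − 0.690) / (1 − (0.690)(-0.850)) = -1.5400/1.5865 = -0.9707.
u' = -0.9707 × 3.00 × 10^8 m/s.

-2.91 × 10^8 m/s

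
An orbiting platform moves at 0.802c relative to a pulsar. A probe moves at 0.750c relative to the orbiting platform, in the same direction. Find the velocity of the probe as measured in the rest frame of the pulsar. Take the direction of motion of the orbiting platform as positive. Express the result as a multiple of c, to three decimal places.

With v = 0.802 and u' = 0.750 (in units of c),
u = (u' + v)/(1 + u'v/c²):
u = (0.750 + 0.802) / (1 + 0.750·0.802) = 1.5520/1.6015 = 0.9691

0.969c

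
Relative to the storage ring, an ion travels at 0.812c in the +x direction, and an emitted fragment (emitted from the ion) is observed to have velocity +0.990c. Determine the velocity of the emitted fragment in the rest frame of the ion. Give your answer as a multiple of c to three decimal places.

Invert the composition law: u' = (u − v)/(1 − uv/c²).
u' = (0.990 − 0.812) / (1 − (0.990)(0.812)) = 0.1780/0.1961 = 0.9076.

+0.908c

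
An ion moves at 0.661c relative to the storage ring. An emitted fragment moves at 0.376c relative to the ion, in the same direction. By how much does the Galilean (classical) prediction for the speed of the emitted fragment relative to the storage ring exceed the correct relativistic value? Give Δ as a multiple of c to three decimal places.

Δ = 0.206c

Galilean: u_cl = 0.376 + 0.661 = 1.0370.
Relativistic: u_rel = (0.376 + 0.661) / (1 + 0.376·0.661) = 1.0370/1.2485 = 0.8306.
Δ = 1.0370 − 0.8306 = 0.2064.
(The classical prediction exceeds c; the relativistic result does not.)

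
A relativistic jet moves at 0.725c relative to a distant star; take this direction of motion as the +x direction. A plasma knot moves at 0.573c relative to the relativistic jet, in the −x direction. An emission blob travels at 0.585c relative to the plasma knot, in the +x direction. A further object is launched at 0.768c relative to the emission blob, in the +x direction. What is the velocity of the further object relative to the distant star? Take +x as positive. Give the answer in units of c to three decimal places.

+0.960c

Apply u = (u' + v)/(1 + u'v/c²) successively, working outward toward the distant star.
Start: velocity of the relativistic jet relative to the distant star = 0.7250c.
Compose with the plasma knot (u' = -0.573 in the relativistic jet frame): u_1 = (-0.573 + 0.725) / (1 + (-0.573)·0.725) = 0.1520/0.5846 = 0.2600.
Compose with the emission blob (u' = 0.585 in the plasma knot frame): u_2 = (0.585 + 0.260) / (1 + 0.585·0.260) = 0.8450/1.1521 = 0.7335.
Compose with the further object (u' = 0.768 in the emission blob frame): u_3 = (0.768 + 0.733) / (1 + 0.768·0.733) = 1.5015/1.5633 = 0.9604.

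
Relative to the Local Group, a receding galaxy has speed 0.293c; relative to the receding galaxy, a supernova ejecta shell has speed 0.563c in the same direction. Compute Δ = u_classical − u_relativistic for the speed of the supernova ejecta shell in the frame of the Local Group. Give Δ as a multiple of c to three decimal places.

Δ = 0.121c

Galilean: u_cl = 0.563 + 0.293 = 0.8560.
Relativistic: u_rel = (0.563 + 0.293) / (1 + 0.563·0.293) = 0.8560/1.1650 = 0.7348.
Δ = 0.8560 − 0.7348 = 0.1212.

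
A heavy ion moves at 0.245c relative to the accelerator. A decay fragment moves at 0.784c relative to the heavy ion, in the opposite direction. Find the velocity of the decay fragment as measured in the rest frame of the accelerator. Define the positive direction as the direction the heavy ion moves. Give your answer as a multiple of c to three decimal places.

-0.667c

With v = 0.245 and u' = -0.784 (in units of c),
u = (u' + v)/(1 + u'v/c²):
u = (-0.784 + 0.245) / (1 + (-0.784)·0.245) = -0.5390/0.8079 = -0.6671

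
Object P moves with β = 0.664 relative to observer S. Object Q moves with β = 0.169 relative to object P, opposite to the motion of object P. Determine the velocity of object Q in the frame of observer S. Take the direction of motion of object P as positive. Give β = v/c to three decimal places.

β = +0.558

With v = 0.664 and u' = -0.169 (in units of c),
u = (u' + v)/(1 + u'v/c²):
u = (-0.169 + 0.664) / (1 + (-0.169)·0.664) = 0.4950/0.8878 = 0.5576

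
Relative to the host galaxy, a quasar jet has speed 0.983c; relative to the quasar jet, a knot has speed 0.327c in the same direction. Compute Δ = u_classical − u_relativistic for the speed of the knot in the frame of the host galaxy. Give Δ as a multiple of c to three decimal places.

Galilean: u_cl = 0.327 + 0.983 = 1.3100.
Relativistic: u_rel = (0.327 + 0.983) / (1 + 0.327·0.983) = 1.3100/1.3214 = 0.9913.
Δ = 1.3100 − 0.9913 = 0.3187.
(The classical prediction exceeds c; the relativistic result does not.)

Δ = 0.319c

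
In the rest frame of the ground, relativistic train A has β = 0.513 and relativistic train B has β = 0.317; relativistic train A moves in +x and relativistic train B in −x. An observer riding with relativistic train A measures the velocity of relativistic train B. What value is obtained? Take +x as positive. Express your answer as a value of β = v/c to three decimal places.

β_A = 0.513, β_B = -0.317.
Transform to A's frame with the inverse velocity-addition law: u' = (u − v)/(1 − uv/c²), taking u = β_B and v = β_A.
u' = (-0.317 − 0.513) / (1 − (0.513)(-0.317)) = -0.8300/1.1626 = -0.7139.

β = -0.714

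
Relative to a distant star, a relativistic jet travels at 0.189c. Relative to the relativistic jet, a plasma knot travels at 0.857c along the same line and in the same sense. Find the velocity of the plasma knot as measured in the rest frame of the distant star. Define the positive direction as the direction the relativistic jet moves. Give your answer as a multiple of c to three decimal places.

0.900c

With v = 0.189 and u' = 0.857 (in units of c),
u = (u' + v)/(1 + u'v/c²):
u = (0.857 + 0.189) / (1 + 0.857·0.189) = 1.0460/1.1620 = 0.9002
(Galilean addition would give +1.046c, exceeding c.)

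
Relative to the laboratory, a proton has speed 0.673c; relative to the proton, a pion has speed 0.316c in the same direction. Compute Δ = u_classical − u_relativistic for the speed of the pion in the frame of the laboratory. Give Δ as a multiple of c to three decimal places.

Galilean: u_cl = 0.316 + 0.673 = 0.9890.
Relativistic: u_rel = (0.316 + 0.673) / (1 + 0.316·0.673) = 0.9890/1.2127 = 0.8156.
Δ = 0.9890 − 0.8156 = 0.1734.

Δ = 0.173c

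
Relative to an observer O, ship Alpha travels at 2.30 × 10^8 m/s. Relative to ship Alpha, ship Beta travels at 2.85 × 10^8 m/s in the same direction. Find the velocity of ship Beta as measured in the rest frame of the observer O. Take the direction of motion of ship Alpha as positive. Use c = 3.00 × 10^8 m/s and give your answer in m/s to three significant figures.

2.98 × 10^8 m/s

In units of c (dividing by 3.00 × 10^8 m/s): v = 0.767, u' = 0.950.
u = (u' + v)/(1 + u'v/c²):
u = (0.950 + 0.767) / (1 + 0.950·0.767) = 1.7167/1.7283 = 0.9932
(Galilean addition would give +1.717c, exceeding c.)
Converting back: u = 0.9932 × 3.00 × 10^8 m/s.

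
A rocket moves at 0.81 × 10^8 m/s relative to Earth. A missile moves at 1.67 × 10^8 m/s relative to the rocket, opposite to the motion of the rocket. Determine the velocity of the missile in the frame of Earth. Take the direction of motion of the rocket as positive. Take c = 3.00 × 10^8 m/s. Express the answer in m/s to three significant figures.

In units of c (dividing by 3.00 × 10^8 m/s): v = 0.270, u' = -0.557.
u = (u' + v)/(1 + u'v/c²):
u = (-0.557 + 0.270) / (1 + (-0.557)·0.270) = -0.2867/0.8497 = -0.3374
Converting back: u = -0.3374 × 3.00 × 10^8 m/s.

-1.01 × 10^8 m/s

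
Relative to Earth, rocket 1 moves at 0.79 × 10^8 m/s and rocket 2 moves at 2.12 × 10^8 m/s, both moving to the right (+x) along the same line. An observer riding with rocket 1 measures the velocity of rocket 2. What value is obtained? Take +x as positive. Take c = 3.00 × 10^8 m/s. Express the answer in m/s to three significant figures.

β_A = 0.263, β_B = 0.707 (dividing each by c = 3.00 × 10^8 m/s).
Transform to A's frame with the inverse velocity-addition law: u' = (u − v)/(1 − uv/c²), taking u = β_B and v = β_A.
u' = (0.707 − 0.263) / (1 − (0.263)(0.707)) = 0.4433/0.8139 = 0.5447.
u' = 0.5447 × 3.00 × 10^8 m/s.

+1.63 × 10^8 m/s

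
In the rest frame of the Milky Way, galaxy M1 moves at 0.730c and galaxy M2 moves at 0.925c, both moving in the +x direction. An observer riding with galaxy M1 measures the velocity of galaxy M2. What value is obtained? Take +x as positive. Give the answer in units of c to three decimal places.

β_A = 0.730, β_B = 0.925.
Transform to A's frame with the inverse velocity-addition law: u' = (u − v)/(1 − uv/c²), taking u = β_B and v = β_A.
u' = (0.925 − 0.730) / (1 − (0.730)(0.925)) = 0.1950/0.3247 = 0.6005.

+0.600c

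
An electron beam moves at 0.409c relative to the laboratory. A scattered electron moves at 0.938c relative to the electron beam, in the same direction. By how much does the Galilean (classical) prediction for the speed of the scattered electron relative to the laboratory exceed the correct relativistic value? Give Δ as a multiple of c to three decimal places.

Δ = 0.373c

Galilean: u_cl = 0.938 + 0.409 = 1.3470.
Relativistic: u_rel = (0.938 + 0.409) / (1 + 0.938·0.409) = 1.3470/1.3836 = 0.9735.
Δ = 1.3470 − 0.9735 = 0.3735.
(The classical prediction exceeds c; the relativistic result does not.)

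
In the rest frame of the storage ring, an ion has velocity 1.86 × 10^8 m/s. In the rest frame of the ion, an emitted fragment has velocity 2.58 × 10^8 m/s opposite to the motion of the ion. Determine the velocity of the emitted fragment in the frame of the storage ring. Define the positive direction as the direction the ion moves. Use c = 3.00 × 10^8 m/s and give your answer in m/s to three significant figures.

-1.54 × 10^8 m/s

In units of c (dividing by 3.00 × 10^8 m/s): v = 0.620, u' = -0.860.
u = (u' + v)/(1 + u'v/c²):
u = (-0.860 + 0.620) / (1 + (-0.860)·0.620) = -0.2400/0.4668 = -0.5141
Converting back: u = -0.5141 × 3.00 × 10^8 m/s.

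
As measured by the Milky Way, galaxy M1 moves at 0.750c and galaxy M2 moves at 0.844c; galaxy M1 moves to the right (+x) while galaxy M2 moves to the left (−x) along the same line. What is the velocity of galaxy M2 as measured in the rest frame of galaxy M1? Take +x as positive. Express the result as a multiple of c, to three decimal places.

-0.976c

β_A = 0.750, β_B = -0.844.
Transform to A's frame with the inverse velocity-addition law: u' = (u − v)/(1 − uv/c²), taking u = β_B and v = β_A.
u' = (-0.844 − 0.750) / (1 − (0.750)(-0.844)) = -1.5940/1.6330 = -0.9761.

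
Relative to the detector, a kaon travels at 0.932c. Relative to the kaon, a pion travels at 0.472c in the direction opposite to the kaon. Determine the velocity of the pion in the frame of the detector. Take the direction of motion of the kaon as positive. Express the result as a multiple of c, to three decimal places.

+0.821c

With v = 0.932 and u' = -0.472 (in units of c),
u = (u' + v)/(1 + u'v/c²):
u = (-0.472 + 0.932) / (1 + (-0.472)·0.932) = 0.4600/0.5601 = 0.8213
(Galilean addition would give +0.460c.)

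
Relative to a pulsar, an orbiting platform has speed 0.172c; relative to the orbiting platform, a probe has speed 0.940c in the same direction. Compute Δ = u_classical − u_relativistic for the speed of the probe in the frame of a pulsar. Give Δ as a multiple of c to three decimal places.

Galilean: u_cl = 0.940 + 0.172 = 1.1120.
Relativistic: u_rel = (0.940 + 0.172) / (1 + 0.940·0.172) = 1.1120/1.1617 = 0.9572.
Δ = 1.1120 − 0.9572 = 0.1548.
(The classical prediction exceeds c; the relativistic result does not.)

Δ = 0.155c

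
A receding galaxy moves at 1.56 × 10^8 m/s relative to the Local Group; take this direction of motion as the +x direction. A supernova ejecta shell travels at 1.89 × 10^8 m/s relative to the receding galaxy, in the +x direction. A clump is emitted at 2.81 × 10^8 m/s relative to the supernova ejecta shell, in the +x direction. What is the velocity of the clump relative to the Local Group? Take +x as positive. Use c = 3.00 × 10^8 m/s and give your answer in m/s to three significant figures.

2.99 × 10^8 m/s

Apply u = (u' + v)/(1 + u'v/c²) successively, working outward toward the Local Group.
(Dividing each given speed by c = 3.00 × 10^8 m/s to work in units of c.)
Start: velocity of the receding galaxy relative to the Local Group = 0.5200c.
Compose with the supernova ejecta shell (u' = 0.630 in the receding galaxy frame): u_1 = (0.630 + 0.520) / (1 + 0.630·0.520) = 1.1500/1.3276 = 0.8662.
Compose with the clump (u' = 0.937 in the supernova ejecta shell frame): u_2 = (0.937 + 0.866) / (1 + 0.937·0.866) = 1.8029/1.8114 = 0.9953.
So u = 0.9953 × 3.00 × 10^8 m/s.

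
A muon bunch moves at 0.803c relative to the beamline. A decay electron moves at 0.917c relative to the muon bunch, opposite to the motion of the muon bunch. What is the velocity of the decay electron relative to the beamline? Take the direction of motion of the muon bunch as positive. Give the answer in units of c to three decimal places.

With v = 0.803 and u' = -0.917 (in units of c),
u = (u' + v)/(1 + u'v/c²):
u = (-0.917 + 0.803) / (1 + (-0.917)·0.803) = -0.1140/0.2636 = -0.4324
(Galilean addition would give -0.114c.)

-0.432c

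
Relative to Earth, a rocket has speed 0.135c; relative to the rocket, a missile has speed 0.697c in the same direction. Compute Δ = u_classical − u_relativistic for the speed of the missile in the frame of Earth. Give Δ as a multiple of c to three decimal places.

Δ = 0.072c

Galilean: u_cl = 0.697 + 0.135 = 0.8320.
Relativistic: u_rel = (0.697 + 0.135) / (1 + 0.697·0.135) = 0.8320/1.0941 = 0.7604.
Δ = 0.8320 − 0.7604 = 0.0716.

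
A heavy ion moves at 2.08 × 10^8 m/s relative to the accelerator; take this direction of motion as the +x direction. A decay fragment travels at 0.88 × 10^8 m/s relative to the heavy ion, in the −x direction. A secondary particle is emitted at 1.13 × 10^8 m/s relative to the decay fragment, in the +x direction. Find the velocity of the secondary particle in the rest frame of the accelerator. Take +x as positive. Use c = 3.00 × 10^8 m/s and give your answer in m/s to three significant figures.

+2.22 × 10^8 m/s

Apply u = (u' + v)/(1 + u'v/c²) successively, working outward toward the accelerator.
(Dividing each given speed by c = 3.00 × 10^8 m/s to work in units of c.)
Start: velocity of the heavy ion relative to the accelerator = 0.6933c.
Compose with the decay fragment (u' = -0.293 in the heavy ion frame): u_1 = (-0.293 + 0.693) / (1 + (-0.293)·0.693) = 0.4000/0.7966 = 0.5021.
Compose with the secondary particle (u' = 0.377 in the decay fragment frame): u_2 = (0.377 + 0.502) / (1 + 0.377·0.502) = 0.8788/1.1891 = 0.7390.
So u = 0.7390 × 3.00 × 10^8 m/s.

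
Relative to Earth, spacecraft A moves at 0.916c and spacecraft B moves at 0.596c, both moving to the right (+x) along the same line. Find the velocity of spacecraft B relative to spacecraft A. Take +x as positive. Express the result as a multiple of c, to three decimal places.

-0.705c

β_A = 0.916, β_B = 0.596.
Transform to A's frame with the inverse velocity-addition law: u' = (u − v)/(1 − uv/c²), taking u = β_B and v = β_A.
u' = (0.596 − 0.916) / (1 − (0.916)(0.596)) = -0.3200/0.4541 = -0.7047.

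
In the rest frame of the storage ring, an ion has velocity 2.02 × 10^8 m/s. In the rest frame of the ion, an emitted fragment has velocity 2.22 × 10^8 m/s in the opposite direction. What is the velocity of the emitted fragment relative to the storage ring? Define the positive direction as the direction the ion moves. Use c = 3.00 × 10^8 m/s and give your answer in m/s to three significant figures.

-3.99 × 10^7 m/s

In units of c (dividing by 3.00 × 10^8 m/s): v = 0.673, u' = -0.740.
u = (u' + v)/(1 + u'v/c²):
u = (-0.740 + 0.673) / (1 + (-0.740)·0.673) = -0.0667/0.5017 = -0.1329
(Galilean addition would give -0.067c.)
Converting back: u = -0.1329 × 3.00 × 10^8 m/s.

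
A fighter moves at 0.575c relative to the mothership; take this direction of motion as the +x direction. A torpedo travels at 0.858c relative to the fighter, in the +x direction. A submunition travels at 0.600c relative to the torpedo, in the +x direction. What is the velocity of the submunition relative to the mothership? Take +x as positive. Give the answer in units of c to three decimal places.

Apply u = (u' + v)/(1 + u'v/c²) successively, working outward toward the mothership.
Start: velocity of the fighter relative to the mothership = 0.5750c.
Compose with the torpedo (u' = 0.858 in the fighter frame): u_1 = (0.858 + 0.575) / (1 + 0.858·0.575) = 1.4330/1.4933 = 0.9596.
Compose with the submunition (u' = 0.600 in the torpedo frame): u_2 = (0.600 + 0.960) / (1 + 0.600·0.960) = 1.5596/1.5758 = 0.9897.

0.990c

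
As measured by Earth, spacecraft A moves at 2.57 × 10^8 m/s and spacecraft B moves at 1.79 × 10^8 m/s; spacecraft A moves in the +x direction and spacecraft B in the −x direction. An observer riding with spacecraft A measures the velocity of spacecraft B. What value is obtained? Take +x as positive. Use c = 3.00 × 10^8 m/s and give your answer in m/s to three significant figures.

-2.89 × 10^8 m/s

β_A = 0.857, β_B = -0.597 (dividing each by c = 3.00 × 10^8 m/s).
Transform to A's frame with the inverse velocity-addition law: u' = (u − v)/(1 − uv/c²), taking u = β_B and v = β_A.
u' = (-0.597 − 0.857) / (1 − (0.857)(-0.597)) = -1.4533/1.5111 = -0.9617.
u' = -0.9617 × 3.00 × 10^8 m/s.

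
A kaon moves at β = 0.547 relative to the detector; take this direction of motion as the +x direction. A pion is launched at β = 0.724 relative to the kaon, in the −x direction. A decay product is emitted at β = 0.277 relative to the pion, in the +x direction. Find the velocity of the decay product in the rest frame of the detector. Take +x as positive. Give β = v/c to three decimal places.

β = -0.017

Apply u = (u' + v)/(1 + u'v/c²) successively, working outward toward the detector.
Start: velocity of the kaon relative to the detector = 0.5470c.
Compose with the pion (u' = -0.724 in the kaon frame): u_1 = (-0.724 + 0.547) / (1 + (-0.724)·0.547) = -0.1770/0.6040 = -0.2931.
Compose with the decay product (u' = 0.277 in the pion frame): u_2 = (0.277 + (-0.293)) / (1 + 0.277·(-0.293)) = -0.0161/0.9188 = -0.0175.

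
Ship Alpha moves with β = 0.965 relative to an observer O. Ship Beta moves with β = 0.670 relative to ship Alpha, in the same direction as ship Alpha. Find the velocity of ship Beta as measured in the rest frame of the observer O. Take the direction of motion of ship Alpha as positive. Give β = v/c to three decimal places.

With v = 0.965 and u' = 0.670 (in units of c),
u = (u' + v)/(1 + u'v/c²):
u = (0.670 + 0.965) / (1 + 0.670·0.965) = 1.6350/1.6465 = 0.9930

β = 0.993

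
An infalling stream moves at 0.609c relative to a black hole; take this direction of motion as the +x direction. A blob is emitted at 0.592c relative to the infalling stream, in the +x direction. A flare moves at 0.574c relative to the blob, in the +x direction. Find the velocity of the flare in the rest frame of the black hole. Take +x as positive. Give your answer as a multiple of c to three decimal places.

Apply u = (u' + v)/(1 + u'v/c²) successively, working outward toward the black hole.
Start: velocity of the infalling stream relative to the black hole = 0.6090c.
Compose with the blob (u' = 0.592 in the infalling stream frame): u_1 = (0.592 + 0.609) / (1 + 0.592·0.609) = 1.2010/1.3605 = 0.8827.
Compose with the flare (u' = 0.574 in the blob frame): u_2 = (0.574 + 0.883) / (1 + 0.574·0.883) = 1.4567/1.5067 = 0.9668.

0.967c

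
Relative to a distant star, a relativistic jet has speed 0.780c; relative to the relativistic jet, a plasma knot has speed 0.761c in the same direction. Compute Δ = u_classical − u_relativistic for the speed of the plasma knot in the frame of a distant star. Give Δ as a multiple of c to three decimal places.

Δ = 0.574c

Galilean: u_cl = 0.761 + 0.780 = 1.5410.
Relativistic: u_rel = (0.761 + 0.780) / (1 + 0.761·0.780) = 1.5410/1.5936 = 0.9670.
Δ = 1.5410 − 0.9670 = 0.5740.
(The classical prediction exceeds c; the relativistic result does not.)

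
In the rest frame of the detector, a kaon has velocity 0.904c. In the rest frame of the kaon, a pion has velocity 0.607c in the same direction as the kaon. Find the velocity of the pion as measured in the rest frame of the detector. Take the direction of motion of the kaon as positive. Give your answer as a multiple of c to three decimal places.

0.976c

With v = 0.904 and u' = 0.607 (in units of c),
u = (u' + v)/(1 + u'v/c²):
u = (0.607 + 0.904) / (1 + 0.607·0.904) = 1.5110/1.5487 = 0.9756
(Galilean addition would give +1.511c, exceeding c.)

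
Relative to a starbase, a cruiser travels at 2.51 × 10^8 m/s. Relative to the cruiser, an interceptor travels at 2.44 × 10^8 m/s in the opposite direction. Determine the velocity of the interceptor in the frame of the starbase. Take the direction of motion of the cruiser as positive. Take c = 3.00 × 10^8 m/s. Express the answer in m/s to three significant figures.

In units of c (dividing by 3.00 × 10^8 m/s): v = 0.837, u' = -0.813.
u = (u' + v)/(1 + u'v/c²):
u = (-0.813 + 0.837) / (1 + (-0.813)·0.837) = 0.0233/0.3195 = 0.0730
(Galilean addition would give +0.023c.)
Converting back: u = 0.0730 × 3.00 × 10^8 m/s.

+2.19 × 10^7 m/s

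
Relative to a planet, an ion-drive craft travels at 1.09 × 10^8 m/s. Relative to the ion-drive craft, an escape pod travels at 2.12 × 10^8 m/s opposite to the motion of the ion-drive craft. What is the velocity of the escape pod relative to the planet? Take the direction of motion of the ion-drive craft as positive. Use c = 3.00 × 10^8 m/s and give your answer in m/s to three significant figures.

In units of c (dividing by 3.00 × 10^8 m/s): v = 0.363, u' = -0.707.
u = (u' + v)/(1 + u'v/c²):
u = (-0.707 + 0.363) / (1 + (-0.707)·0.363) = -0.3433/0.7432 = -0.4619
(Galilean addition would give -0.343c.)
Converting back: u = -0.4619 × 3.00 × 10^8 m/s.

-1.39 × 10^8 m/s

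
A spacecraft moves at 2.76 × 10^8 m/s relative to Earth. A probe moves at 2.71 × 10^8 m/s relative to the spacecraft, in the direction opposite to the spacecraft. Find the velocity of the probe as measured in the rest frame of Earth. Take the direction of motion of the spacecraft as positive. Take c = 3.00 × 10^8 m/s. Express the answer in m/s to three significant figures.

In units of c (dividing by 3.00 × 10^8 m/s): v = 0.920, u' = -0.903.
u = (u' + v)/(1 + u'v/c²):
u = (-0.903 + 0.920) / (1 + (-0.903)·0.920) = 0.0167/0.1689 = 0.0987
Converting back: u = 0.0987 × 3.00 × 10^8 m/s.

+2.96 × 10^7 m/s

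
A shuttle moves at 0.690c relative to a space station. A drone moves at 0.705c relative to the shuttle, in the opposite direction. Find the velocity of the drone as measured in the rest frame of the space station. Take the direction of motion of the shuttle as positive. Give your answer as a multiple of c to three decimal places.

-0.029c

With v = 0.690 and u' = -0.705 (in units of c),
u = (u' + v)/(1 + u'v/c²):
u = (-0.705 + 0.690) / (1 + (-0.705)·0.690) = -0.0150/0.5135 = -0.0292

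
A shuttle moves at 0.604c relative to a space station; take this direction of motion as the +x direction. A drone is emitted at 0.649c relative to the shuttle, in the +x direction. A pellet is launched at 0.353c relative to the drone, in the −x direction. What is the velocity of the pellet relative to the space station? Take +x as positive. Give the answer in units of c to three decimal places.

+0.802c

Apply u = (u' + v)/(1 + u'v/c²) successively, working outward toward the space station.
Start: velocity of the shuttle relative to the space station = 0.6040c.
Compose with the drone (u' = 0.649 in the shuttle frame): u_1 = (0.649 + 0.604) / (1 + 0.649·0.604) = 1.2530/1.3920 = 0.9001.
Compose with the pellet (u' = -0.353 in the drone frame): u_2 = (-0.353 + 0.900) / (1 + (-0.353)·0.900) = 0.5471/0.6822 = 0.8020.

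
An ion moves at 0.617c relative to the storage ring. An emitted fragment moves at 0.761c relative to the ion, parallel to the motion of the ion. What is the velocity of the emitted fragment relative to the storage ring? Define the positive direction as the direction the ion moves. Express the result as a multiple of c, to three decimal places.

With v = 0.617 and u' = 0.761 (in units of c),
u = (u' + v)/(1 + u'v/c²):
u = (0.761 + 0.617) / (1 + 0.761·0.617) = 1.3780/1.4695 = 0.9377

0.938c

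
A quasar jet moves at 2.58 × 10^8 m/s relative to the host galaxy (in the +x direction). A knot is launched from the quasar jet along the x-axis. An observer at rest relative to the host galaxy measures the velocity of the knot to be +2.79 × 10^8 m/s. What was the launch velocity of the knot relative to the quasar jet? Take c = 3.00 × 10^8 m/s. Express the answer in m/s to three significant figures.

v = 0.860c, u = 0.930c.
Invert the composition law: u' = (u − v)/(1 − uv/c²).
u' = (0.930 − 0.860) / (1 − (0.930)(0.860)) = 0.0700/0.2002 = 0.3497.
u' = 0.3497 × 3.00 × 10^8 m/s.

+1.05 × 10^8 m/s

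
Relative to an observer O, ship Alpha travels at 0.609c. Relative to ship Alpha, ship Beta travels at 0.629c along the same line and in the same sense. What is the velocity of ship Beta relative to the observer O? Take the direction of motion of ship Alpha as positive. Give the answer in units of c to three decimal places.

With v = 0.609 and u' = 0.629 (in units of c),
u = (u' + v)/(1 + u'v/c²):
u = (0.629 + 0.609) / (1 + 0.629·0.609) = 1.2380/1.3831 = 0.8951

0.895c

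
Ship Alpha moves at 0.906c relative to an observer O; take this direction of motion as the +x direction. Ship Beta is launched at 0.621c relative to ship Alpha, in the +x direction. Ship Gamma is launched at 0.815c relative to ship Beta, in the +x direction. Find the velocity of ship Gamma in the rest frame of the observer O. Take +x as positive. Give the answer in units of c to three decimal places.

0.998c

Apply u = (u' + v)/(1 + u'v/c²) successively, working outward toward the observer O.
Start: velocity of ship Alpha relative to the observer O = 0.9060c.
Compose with ship Beta (u' = 0.621 in ship Alpha frame): u_1 = (0.621 + 0.906) / (1 + 0.621·0.906) = 1.5270/1.5626 = 0.9772.
Compose with ship Gamma (u' = 0.815 in ship Beta frame): u_2 = (0.815 + 0.977) / (1 + 0.815·0.977) = 1.7922/1.7964 = 0.9977.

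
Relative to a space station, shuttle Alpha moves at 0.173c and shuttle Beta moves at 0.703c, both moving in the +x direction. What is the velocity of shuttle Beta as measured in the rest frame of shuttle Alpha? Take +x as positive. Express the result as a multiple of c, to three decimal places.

β_A = 0.173, β_B = 0.703.
Transform to A's frame with the inverse velocity-addition law: u' = (u − v)/(1 − uv/c²), taking u = β_B and v = β_A.
u' = (0.703 − 0.173) / (1 − (0.173)(0.703)) = 0.5300/0.8784 = 0.6034.

+0.603c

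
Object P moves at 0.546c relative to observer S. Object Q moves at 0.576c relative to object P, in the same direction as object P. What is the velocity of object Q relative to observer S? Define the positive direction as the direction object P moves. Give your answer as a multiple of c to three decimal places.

0.854c

With v = 0.546 and u' = 0.576 (in units of c),
u = (u' + v)/(1 + u'v/c²):
u = (0.576 + 0.546) / (1 + 0.576·0.546) = 1.1220/1.3145 = 0.8536
(Galilean addition would give +1.122c, exceeding c.)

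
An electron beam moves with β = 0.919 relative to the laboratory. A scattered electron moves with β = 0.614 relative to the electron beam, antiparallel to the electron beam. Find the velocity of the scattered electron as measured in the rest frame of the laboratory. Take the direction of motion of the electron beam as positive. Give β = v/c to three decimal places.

With v = 0.919 and u' = -0.614 (in units of c),
u = (u' + v)/(1 + u'v/c²):
u = (-0.614 + 0.919) / (1 + (-0.614)·0.919) = 0.3050/0.4357 = 0.7000
(Galilean addition would give +0.305c.)

β = +0.700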